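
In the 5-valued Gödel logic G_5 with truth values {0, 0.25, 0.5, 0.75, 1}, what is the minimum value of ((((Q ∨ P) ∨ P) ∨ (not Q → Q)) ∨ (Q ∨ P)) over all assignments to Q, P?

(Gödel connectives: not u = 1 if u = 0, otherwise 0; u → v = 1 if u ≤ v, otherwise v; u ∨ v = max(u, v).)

0.00

The minimum is attained at Q = 0, P = 0:
  (Q ∨ P) = max(0, 0) = 0
  ((Q ∨ P) ∨ P) = max(0, 0) = 0
  not Q: Gödel ¬ of 0 = 1 (operand is 0)
  (not Q → Q): 1 > 0, so result = 0
  (((Q ∨ P) ∨ P) ∨ (not Q → Q)) = max(0, 0) = 0
  (Q ∨ P) = max(0, 0) = 0
  ((((Q ∨ P) ∨ P) ∨ (not Q → Q)) ∨ (Q ∨ P)) = max(0, 0) = 0
Checking all 25 assignments confirms none give a value below 0.00.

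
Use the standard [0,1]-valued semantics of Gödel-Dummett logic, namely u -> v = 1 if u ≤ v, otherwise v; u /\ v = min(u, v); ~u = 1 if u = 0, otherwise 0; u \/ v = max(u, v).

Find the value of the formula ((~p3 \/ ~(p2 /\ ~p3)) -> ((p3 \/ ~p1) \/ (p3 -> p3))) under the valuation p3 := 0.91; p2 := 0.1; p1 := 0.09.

~p3: Gödel ¬ of 0.91 = 0 (operand ≠ 0)
~p3: Gödel ¬ of 0.91 = 0 (operand ≠ 0)
(p2 /\ ~p3) = min(0.1, 0) = 0
~(p2 /\ ~p3): Gödel ¬ of 0 = 1 (operand is 0)
(~p3 \/ ~(p2 /\ ~p3)) = max(0, 1) = 1
~p1: Gödel ¬ of 0.09 = 0 (operand ≠ 0)
(p3 \/ ~p1) = max(0.91, 0) = 0.91
(p3 -> p3): 0.91 ≤ 0.91, so result = 1
((p3 \/ ~p1) \/ (p3 -> p3)) = max(0.91, 1) = 1
((~p3 \/ ~(p2 /\ ~p3)) -> ((p3 \/ ~p1) \/ (p3 -> p3))): 1 ≤ 1, so result = 1

1.00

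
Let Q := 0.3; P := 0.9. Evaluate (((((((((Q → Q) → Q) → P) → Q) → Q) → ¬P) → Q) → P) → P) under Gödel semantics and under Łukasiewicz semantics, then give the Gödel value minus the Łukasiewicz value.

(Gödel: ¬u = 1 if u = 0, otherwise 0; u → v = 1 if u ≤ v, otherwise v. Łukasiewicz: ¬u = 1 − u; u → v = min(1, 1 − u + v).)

Gödel evaluation:
  (Q → Q): 0.3 ≤ 0.3, so result = 1
  ((Q → Q) → Q): 1 > 0.3, so result = 0.3
  (((Q → Q) → Q) → P): 0.3 ≤ 0.9, so result = 1
  ((((Q → Q) → Q) → P) → Q): 1 > 0.3, so result = 0.3
  (((((Q → Q) → Q) → P) → Q) → Q): 0.3 ≤ 0.3, so result = 1
  ¬P: Gödel ¬ of 0.9 = 0 (operand ≠ 0)
  ((((((Q → Q) → Q) → P) → Q) → Q) → ¬P): 1 > 0, so result = 0
  (((((((Q → Q) → Q) → P) → Q) → Q) → ¬P) → Q): 0 ≤ 0.3, so result = 1
  ((((((((Q → Q) → Q) → P) → Q) → Q) → ¬P) → Q) → P): 1 > 0.9, so result = 0.9
  (((((((((Q → Q) → Q) → P) → Q) → Q) → ¬P) → Q) → P) → P): 0.9 ≤ 0.9, so result = 1
  Gödel value = 1
Łukasiewicz evaluation:
  (Q → Q): min(1, 1 − 0.3 + 0.3) = 1
  ((Q → Q) → Q): min(1, 1 − 1 + 0.3) = 0.3
  (((Q → Q) → Q) → P): min(1, 1 − 0.3 + 0.9) = 1
  ((((Q → Q) → Q) → P) → Q): min(1, 1 − 1 + 0.3) = 0.3
  (((((Q → Q) → Q) → P) → Q) → Q): min(1, 1 − 0.3 + 0.3) = 1
  ¬P: Łukasiewicz ¬ gives 1 − 0.9 = 0.1
  ((((((Q → Q) → Q) → P) → Q) → Q) → ¬P): min(1, 1 − 1 + 0.1) = 0.1
  (((((((Q → Q) → Q) → P) → Q) → Q) → ¬P) → Q): min(1, 1 − 0.1 + 0.3) = 1
  ((((((((Q → Q) → Q) → P) → Q) → Q) → ¬P) → Q) → P): min(1, 1 − 1 + 0.9) = 0.9
  (((((((((Q → Q) → Q) → P) → Q) → Q) → ¬P) → Q) → P) → P): min(1, 1 − 0.9 + 0.9) = 1
  Łukasiewicz value = 1
Difference: 1 − 1 = 0.00

0.00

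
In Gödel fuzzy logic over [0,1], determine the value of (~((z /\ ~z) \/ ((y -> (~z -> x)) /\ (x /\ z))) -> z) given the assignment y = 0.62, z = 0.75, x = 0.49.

1.00

~z: Gödel ¬ of 0.75 = 0 (operand ≠ 0)
(z /\ ~z) = min(0.75, 0) = 0
~z: Gödel ¬ of 0.75 = 0 (operand ≠ 0)
(~z -> x): 0 ≤ 0.49, so result = 1
(y -> (~z -> x)): 0.62 ≤ 1, so result = 1
(x /\ z) = min(0.49, 0.75) = 0.49
((y -> (~z -> x)) /\ (x /\ z)) = min(1, 0.49) = 0.49
((z /\ ~z) \/ ((y -> (~z -> x)) /\ (x /\ z))) = max(0, 0.49) = 0.49
~((z /\ ~z) \/ ((y -> (~z -> x)) /\ (x /\ z))): Gödel ¬ of 0.49 = 0 (operand ≠ 0)
(~((z /\ ~z) \/ ((y -> (~z -> x)) /\ (x /\ z))) -> z): 0 ≤ 0.75, so result = 1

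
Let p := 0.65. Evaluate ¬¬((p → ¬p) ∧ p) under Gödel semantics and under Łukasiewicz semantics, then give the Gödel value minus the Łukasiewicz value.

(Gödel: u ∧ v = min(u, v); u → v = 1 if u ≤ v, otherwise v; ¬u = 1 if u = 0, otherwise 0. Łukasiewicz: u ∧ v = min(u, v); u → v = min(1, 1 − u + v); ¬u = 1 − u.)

Gödel evaluation:
  ¬p: Gödel ¬ of 0.65 = 0 (operand ≠ 0)
  (p → ¬p): 0.65 > 0, so result = 0
  ((p → ¬p) ∧ p) = min(0, 0.65) = 0
  ¬((p → ¬p) ∧ p): Gödel ¬ of 0 = 1 (operand is 0)
  ¬¬((p → ¬p) ∧ p): Gödel ¬ of 1 = 0 (operand ≠ 0)
  Gödel value = 0
Łukasiewicz evaluation:
  ¬p: Łukasiewicz ¬ gives 1 − 0.65 = 0.35
  (p → ¬p): min(1, 1 − 0.65 + 0.35) = 0.7
  ((p → ¬p) ∧ p) = min(0.7, 0.65) = 0.65
  ¬((p → ¬p) ∧ p): Łukasiewicz ¬ gives 1 − 0.65 = 0.35
  ¬¬((p → ¬p) ∧ p): Łukasiewicz ¬ gives 1 − 0.35 = 0.65
  Łukasiewicz value = 0.65
Difference: 0 − 0.65 = -0.65

-0.65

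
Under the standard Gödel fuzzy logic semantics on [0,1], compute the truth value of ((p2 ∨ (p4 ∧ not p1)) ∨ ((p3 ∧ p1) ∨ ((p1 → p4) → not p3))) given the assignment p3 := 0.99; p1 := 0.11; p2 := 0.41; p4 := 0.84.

0.41

not p1: Gödel ¬ of 0.11 = 0 (operand ≠ 0)
(p4 ∧ not p1) = min(0.84, 0) = 0
(p2 ∨ (p4 ∧ not p1)) = max(0.41, 0) = 0.41
(p3 ∧ p1) = min(0.99, 0.11) = 0.11
(p1 → p4): 0.11 ≤ 0.84, so result = 1
not p3: Gödel ¬ of 0.99 = 0 (operand ≠ 0)
((p1 → p4) → not p3): 1 > 0, so result = 0
((p3 ∧ p1) ∨ ((p1 → p4) → not p3)) = max(0.11, 0) = 0.11
((p2 ∨ (p4 ∧ not p1)) ∨ ((p3 ∧ p1) ∨ ((p1 → p4) → not p3))) = max(0.41, 0.11) = 0.41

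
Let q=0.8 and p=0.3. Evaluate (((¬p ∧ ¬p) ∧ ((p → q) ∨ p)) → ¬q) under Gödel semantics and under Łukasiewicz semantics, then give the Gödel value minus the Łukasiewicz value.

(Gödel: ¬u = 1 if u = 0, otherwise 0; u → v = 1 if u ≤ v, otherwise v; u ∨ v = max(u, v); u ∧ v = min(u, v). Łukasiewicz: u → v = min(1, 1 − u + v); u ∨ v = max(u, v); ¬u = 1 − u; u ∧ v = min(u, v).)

Gödel evaluation:
  ¬p: Gödel ¬ of 0.3 = 0 (operand ≠ 0)
  ¬p: Gödel ¬ of 0.3 = 0 (operand ≠ 0)
  (¬p ∧ ¬p) = min(0, 0) = 0
  (p → q): 0.3 ≤ 0.8, so result = 1
  ((p → q) ∨ p) = max(1, 0.3) = 1
  ((¬p ∧ ¬p) ∧ ((p → q) ∨ p)) = min(0, 1) = 0
  ¬q: Gödel ¬ of 0.8 = 0 (operand ≠ 0)
  (((¬p ∧ ¬p) ∧ ((p → q) ∨ p)) → ¬q): 0 ≤ 0, so result = 1
  Gödel value = 1
Łukasiewicz evaluation:
  ¬p: Łukasiewicz ¬ gives 1 − 0.3 = 0.7
  ¬p: Łukasiewicz ¬ gives 1 − 0.3 = 0.7
  (¬p ∧ ¬p) = min(0.7, 0.7) = 0.7
  (p → q): min(1, 1 − 0.3 + 0.8) = 1
  ((p → q) ∨ p) = max(1, 0.3) = 1
  ((¬p ∧ ¬p) ∧ ((p → q) ∨ p)) = min(0.7, 1) = 0.7
  ¬q: Łukasiewicz ¬ gives 1 − 0.8 = 0.2
  (((¬p ∧ ¬p) ∧ ((p → q) ∨ p)) → ¬q): min(1, 1 − 0.7 + 0.2) = 0.5
  Łukasiewicz value = 0.5
Difference: 1 − 0.5 = 0.50

0.50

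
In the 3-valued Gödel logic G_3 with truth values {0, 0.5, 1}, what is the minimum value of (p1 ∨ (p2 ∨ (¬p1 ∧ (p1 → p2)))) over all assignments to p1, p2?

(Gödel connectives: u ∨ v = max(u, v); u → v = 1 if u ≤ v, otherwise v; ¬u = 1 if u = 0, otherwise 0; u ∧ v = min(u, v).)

The minimum is attained at p1 = 0.5, p2 = 0:
  ¬p1: Gödel ¬ of 0.5 = 0 (operand ≠ 0)
  (p1 → p2): 0.5 > 0, so result = 0
  (¬p1 ∧ (p1 → p2)) = min(0, 0) = 0
  (p2 ∨ (¬p1 ∧ (p1 → p2))) = max(0, 0) = 0
  (p1 ∨ (p2 ∨ (¬p1 ∧ (p1 → p2)))) = max(0.5, 0) = 0.5
Checking all 9 assignments confirms none give a value below 0.50.

0.50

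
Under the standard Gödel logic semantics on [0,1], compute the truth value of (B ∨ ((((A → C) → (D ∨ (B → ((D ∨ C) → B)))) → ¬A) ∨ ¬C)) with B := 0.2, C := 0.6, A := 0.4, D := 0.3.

(A → C): 0.4 ≤ 0.6, so result = 1
(D ∨ C) = max(0.3, 0.6) = 0.6
((D ∨ C) → B): 0.6 > 0.2, so result = 0.2
(B → ((D ∨ C) → B)): 0.2 ≤ 0.2, so result = 1
(D ∨ (B → ((D ∨ C) → B))) = max(0.3, 1) = 1
((A → C) → (D ∨ (B → ((D ∨ C) → B)))): 1 ≤ 1, so result = 1
¬A: Gödel ¬ of 0.4 = 0 (operand ≠ 0)
(((A → C) → (D ∨ (B → ((D ∨ C) → B)))) → ¬A): 1 > 0, so result = 0
¬C: Gödel ¬ of 0.6 = 0 (operand ≠ 0)
((((A → C) → (D ∨ (B → ((D ∨ C) → B)))) → ¬A) ∨ ¬C) = max(0, 0) = 0
(B ∨ ((((A → C) → (D ∨ (B → ((D ∨ C) → B)))) → ¬A) ∨ ¬C)) = max(0.2, 0) = 0.2

0.20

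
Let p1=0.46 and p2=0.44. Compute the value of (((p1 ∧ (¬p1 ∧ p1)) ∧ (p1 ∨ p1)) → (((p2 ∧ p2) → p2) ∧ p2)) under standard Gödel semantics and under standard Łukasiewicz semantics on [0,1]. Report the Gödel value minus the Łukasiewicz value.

0.02

Gödel evaluation:
  ¬p1: Gödel ¬ of 0.46 = 0 (operand ≠ 0)
  (¬p1 ∧ p1) = min(0, 0.46) = 0
  (p1 ∧ (¬p1 ∧ p1)) = min(0.46, 0) = 0
  (p1 ∨ p1) = max(0.46, 0.46) = 0.46
  ((p1 ∧ (¬p1 ∧ p1)) ∧ (p1 ∨ p1)) = min(0, 0.46) = 0
  (p2 ∧ p2) = min(0.44, 0.44) = 0.44
  ((p2 ∧ p2) → p2): 0.44 ≤ 0.44, so result = 1
  (((p2 ∧ p2) → p2) ∧ p2) = min(1, 0.44) = 0.44
  (((p1 ∧ (¬p1 ∧ p1)) ∧ (p1 ∨ p1)) → (((p2 ∧ p2) → p2) ∧ p2)): 0 ≤ 0.44, so result = 1
  Gödel value = 1
Łukasiewicz evaluation:
  ¬p1: Łukasiewicz ¬ gives 1 − 0.46 = 0.54
  (¬p1 ∧ p1) = min(0.54, 0.46) = 0.46
  (p1 ∧ (¬p1 ∧ p1)) = min(0.46, 0.46) = 0.46
  (p1 ∨ p1) = max(0.46, 0.46) = 0.46
  ((p1 ∧ (¬p1 ∧ p1)) ∧ (p1 ∨ p1)) = min(0.46, 0.46) = 0.46
  (p2 ∧ p2) = min(0.44, 0.44) = 0.44
  ((p2 ∧ p2) → p2): min(1, 1 − 0.44 + 0.44) = 1
  (((p2 ∧ p2) → p2) ∧ p2) = min(1, 0.44) = 0.44
  (((p1 ∧ (¬p1 ∧ p1)) ∧ (p1 ∨ p1)) → (((p2 ∧ p2) → p2) ∧ p2)): min(1, 1 − 0.46 + 0.44) = 0.98
  Łukasiewicz value = 0.98
Difference: 1 − 0.98 = 0.02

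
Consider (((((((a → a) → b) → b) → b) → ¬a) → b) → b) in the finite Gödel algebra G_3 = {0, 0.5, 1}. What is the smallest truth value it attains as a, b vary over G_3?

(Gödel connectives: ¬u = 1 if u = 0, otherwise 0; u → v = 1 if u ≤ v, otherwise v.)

The minimum is attained at a = 0.5, b = 0.5:
  (a → a): 0.5 ≤ 0.5, so result = 1
  ((a → a) → b): 1 > 0.5, so result = 0.5
  (((a → a) → b) → b): 0.5 ≤ 0.5, so result = 1
  ((((a → a) → b) → b) → b): 1 > 0.5, so result = 0.5
  ¬a: Gödel ¬ of 0.5 = 0 (operand ≠ 0)
  (((((a → a) → b) → b) → b) → ¬a): 0.5 > 0, so result = 0
  ((((((a → a) → b) → b) → b) → ¬a) → b): 0 ≤ 0.5, so result = 1
  (((((((a → a) → b) → b) → b) → ¬a) → b) → b): 1 > 0.5, so result = 0.5
Checking all 9 assignments confirms none give a value below 0.50.

0.50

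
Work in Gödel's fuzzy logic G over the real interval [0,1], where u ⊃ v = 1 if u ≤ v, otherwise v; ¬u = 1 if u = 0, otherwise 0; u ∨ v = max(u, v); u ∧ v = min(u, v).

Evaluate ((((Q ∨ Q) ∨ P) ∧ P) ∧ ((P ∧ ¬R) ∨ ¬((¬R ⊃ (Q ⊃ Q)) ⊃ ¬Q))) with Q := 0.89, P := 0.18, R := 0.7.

0.18

(Q ∨ Q) = max(0.89, 0.89) = 0.89
((Q ∨ Q) ∨ P) = max(0.89, 0.18) = 0.89
(((Q ∨ Q) ∨ P) ∧ P) = min(0.89, 0.18) = 0.18
¬R: Gödel ¬ of 0.7 = 0 (operand ≠ 0)
(P ∧ ¬R) = min(0.18, 0) = 0
¬R: Gödel ¬ of 0.7 = 0 (operand ≠ 0)
(Q ⊃ Q): 0.89 ≤ 0.89, so result = 1
(¬R ⊃ (Q ⊃ Q)): 0 ≤ 1, so result = 1
¬Q: Gödel ¬ of 0.89 = 0 (operand ≠ 0)
((¬R ⊃ (Q ⊃ Q)) ⊃ ¬Q): 1 > 0, so result = 0
¬((¬R ⊃ (Q ⊃ Q)) ⊃ ¬Q): Gödel ¬ of 0 = 1 (operand is 0)
((P ∧ ¬R) ∨ ¬((¬R ⊃ (Q ⊃ Q)) ⊃ ¬Q)) = max(0, 1) = 1
((((Q ∨ Q) ∨ P) ∧ P) ∧ ((P ∧ ¬R) ∨ ¬((¬R ⊃ (Q ⊃ Q)) ⊃ ¬Q))) = min(0.18, 1) = 0.18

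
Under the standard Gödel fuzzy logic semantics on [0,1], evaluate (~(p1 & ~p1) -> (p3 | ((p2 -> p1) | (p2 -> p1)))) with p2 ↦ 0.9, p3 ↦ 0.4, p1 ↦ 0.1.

0.40

~p1: Gödel ¬ of 0.1 = 0 (operand ≠ 0)
(p1 & ~p1) = min(0.1, 0) = 0
~(p1 & ~p1): Gödel ¬ of 0 = 1 (operand is 0)
(p2 -> p1): 0.9 > 0.1, so result = 0.1
(p2 -> p1): 0.9 > 0.1, so result = 0.1
((p2 -> p1) | (p2 -> p1)) = max(0.1, 0.1) = 0.1
(p3 | ((p2 -> p1) | (p2 -> p1))) = max(0.4, 0.1) = 0.4
(~(p1 & ~p1) -> (p3 | ((p2 -> p1) | (p2 -> p1)))): 1 > 0.4, so result = 0.4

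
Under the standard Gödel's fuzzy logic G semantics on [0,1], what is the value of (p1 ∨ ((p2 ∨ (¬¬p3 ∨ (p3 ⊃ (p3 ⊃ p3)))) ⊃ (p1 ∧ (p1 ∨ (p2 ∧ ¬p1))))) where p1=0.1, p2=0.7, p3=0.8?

¬p3: Gödel ¬ of 0.8 = 0 (operand ≠ 0)
¬¬p3: Gödel ¬ of 0 = 1 (operand is 0)
(p3 ⊃ p3): 0.8 ≤ 0.8, so result = 1
(p3 ⊃ (p3 ⊃ p3)): 0.8 ≤ 1, so result = 1
(¬¬p3 ∨ (p3 ⊃ (p3 ⊃ p3))) = max(1, 1) = 1
(p2 ∨ (¬¬p3 ∨ (p3 ⊃ (p3 ⊃ p3)))) = max(0.7, 1) = 1
¬p1: Gödel ¬ of 0.1 = 0 (operand ≠ 0)
(p2 ∧ ¬p1) = min(0.7, 0) = 0
(p1 ∨ (p2 ∧ ¬p1)) = max(0.1, 0) = 0.1
(p1 ∧ (p1 ∨ (p2 ∧ ¬p1))) = min(0.1, 0.1) = 0.1
((p2 ∨ (¬¬p3 ∨ (p3 ⊃ (p3 ⊃ p3)))) ⊃ (p1 ∧ (p1 ∨ (p2 ∧ ¬p1)))): 1 > 0.1, so result = 0.1
(p1 ∨ ((p2 ∨ (¬¬p3 ∨ (p3 ⊃ (p3 ⊃ p3)))) ⊃ (p1 ∧ (p1 ∨ (p2 ∧ ¬p1))))) = max(0.1, 0.1) = 0.1

0.10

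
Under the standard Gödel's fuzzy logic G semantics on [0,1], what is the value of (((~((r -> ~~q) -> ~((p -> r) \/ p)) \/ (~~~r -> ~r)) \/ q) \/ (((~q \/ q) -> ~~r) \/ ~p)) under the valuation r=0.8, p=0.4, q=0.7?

1.00

~q: Gödel ¬ of 0.7 = 0 (operand ≠ 0)
~~q: Gödel ¬ of 0 = 1 (operand is 0)
(r -> ~~q): 0.8 ≤ 1, so result = 1
(p -> r): 0.4 ≤ 0.8, so result = 1
((p -> r) \/ p) = max(1, 0.4) = 1
~((p -> r) \/ p): Gödel ¬ of 1 = 0 (operand ≠ 0)
((r -> ~~q) -> ~((p -> r) \/ p)): 1 > 0, so result = 0
~((r -> ~~q) -> ~((p -> r) \/ p)): Gödel ¬ of 0 = 1 (operand is 0)
~r: Gödel ¬ of 0.8 = 0 (operand ≠ 0)
~~r: Gödel ¬ of 0 = 1 (operand is 0)
~~~r: Gödel ¬ of 1 = 0 (operand ≠ 0)
~r: Gödel ¬ of 0.8 = 0 (operand ≠ 0)
(~~~r -> ~r): 0 ≤ 0, so result = 1
(~((r -> ~~q) -> ~((p -> r) \/ p)) \/ (~~~r -> ~r)) = max(1, 1) = 1
((~((r -> ~~q) -> ~((p -> r) \/ p)) \/ (~~~r -> ~r)) \/ q) = max(1, 0.7) = 1
~q: Gödel ¬ of 0.7 = 0 (operand ≠ 0)
(~q \/ q) = max(0, 0.7) = 0.7
~r: Gödel ¬ of 0.8 = 0 (operand ≠ 0)
~~r: Gödel ¬ of 0 = 1 (operand is 0)
((~q \/ q) -> ~~r): 0.7 ≤ 1, so result = 1
~p: Gödel ¬ of 0.4 = 0 (operand ≠ 0)
(((~q \/ q) -> ~~r) \/ ~p) = max(1, 0) = 1
(((~((r -> ~~q) -> ~((p -> r) \/ p)) \/ (~~~r -> ~r)) \/ q) \/ (((~q \/ q) -> ~~r) \/ ~p)) = max(1, 1) = 1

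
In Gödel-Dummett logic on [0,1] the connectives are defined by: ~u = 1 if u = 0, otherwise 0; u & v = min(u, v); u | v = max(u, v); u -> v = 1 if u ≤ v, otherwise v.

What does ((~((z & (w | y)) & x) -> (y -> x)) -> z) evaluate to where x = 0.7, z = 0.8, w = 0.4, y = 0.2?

0.80

(w | y) = max(0.4, 0.2) = 0.4
(z & (w | y)) = min(0.8, 0.4) = 0.4
((z & (w | y)) & x) = min(0.4, 0.7) = 0.4
~((z & (w | y)) & x): Gödel ¬ of 0.4 = 0 (operand ≠ 0)
(y -> x): 0.2 ≤ 0.7, so result = 1
(~((z & (w | y)) & x) -> (y -> x)): 0 ≤ 1, so result = 1
((~((z & (w | y)) & x) -> (y -> x)) -> z): 1 > 0.8, so result = 0.8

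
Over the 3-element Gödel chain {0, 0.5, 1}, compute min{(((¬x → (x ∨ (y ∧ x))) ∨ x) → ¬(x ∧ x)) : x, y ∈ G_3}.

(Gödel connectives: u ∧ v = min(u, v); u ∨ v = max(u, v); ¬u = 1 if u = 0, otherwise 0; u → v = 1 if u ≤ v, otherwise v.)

0.00

The minimum is attained at x = 0.5, y = 0:
  ¬x: Gödel ¬ of 0.5 = 0 (operand ≠ 0)
  (y ∧ x) = min(0, 0.5) = 0
  (x ∨ (y ∧ x)) = max(0.5, 0) = 0.5
  (¬x → (x ∨ (y ∧ x))): 0 ≤ 0.5, so result = 1
  ((¬x → (x ∨ (y ∧ x))) ∨ x) = max(1, 0.5) = 1
  (x ∧ x) = min(0.5, 0.5) = 0.5
  ¬(x ∧ x): Gödel ¬ of 0.5 = 0 (operand ≠ 0)
  (((¬x → (x ∨ (y ∧ x))) ∨ x) → ¬(x ∧ x)): 1 > 0, so result = 0
Checking all 9 assignments confirms none give a value below 0.00.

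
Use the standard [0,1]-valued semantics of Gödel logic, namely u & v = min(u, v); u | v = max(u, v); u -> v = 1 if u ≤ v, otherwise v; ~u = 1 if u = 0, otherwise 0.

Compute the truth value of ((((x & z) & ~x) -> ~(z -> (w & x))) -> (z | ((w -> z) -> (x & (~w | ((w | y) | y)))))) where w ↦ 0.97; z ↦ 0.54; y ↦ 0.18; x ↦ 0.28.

0.54

(x & z) = min(0.28, 0.54) = 0.28
~x: Gödel ¬ of 0.28 = 0 (operand ≠ 0)
((x & z) & ~x) = min(0.28, 0) = 0
(w & x) = min(0.97, 0.28) = 0.28
(z -> (w & x)): 0.54 > 0.28, so result = 0.28
~(z -> (w & x)): Gödel ¬ of 0.28 = 0 (operand ≠ 0)
(((x & z) & ~x) -> ~(z -> (w & x))): 0 ≤ 0, so result = 1
(w -> z): 0.97 > 0.54, so result = 0.54
~w: Gödel ¬ of 0.97 = 0 (operand ≠ 0)
(w | y) = max(0.97, 0.18) = 0.97
((w | y) | y) = max(0.97, 0.18) = 0.97
(~w | ((w | y) | y)) = max(0, 0.97) = 0.97
(x & (~w | ((w | y) | y))) = min(0.28, 0.97) = 0.28
((w -> z) -> (x & (~w | ((w | y) | y)))): 0.54 > 0.28, so result = 0.28
(z | ((w -> z) -> (x & (~w | ((w | y) | y))))) = max(0.54, 0.28) = 0.54
((((x & z) & ~x) -> ~(z -> (w & x))) -> (z | ((w -> z) -> (x & (~w | ((w | y) | y)))))): 1 > 0.54, so result = 0.54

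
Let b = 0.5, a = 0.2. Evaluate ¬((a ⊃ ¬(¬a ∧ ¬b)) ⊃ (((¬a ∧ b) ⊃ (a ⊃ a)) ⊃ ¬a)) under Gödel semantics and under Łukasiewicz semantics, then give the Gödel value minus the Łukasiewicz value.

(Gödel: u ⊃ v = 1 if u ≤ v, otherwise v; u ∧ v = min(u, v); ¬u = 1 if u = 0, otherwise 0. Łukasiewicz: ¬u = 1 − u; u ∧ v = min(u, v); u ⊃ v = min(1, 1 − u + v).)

0.80

Gödel evaluation:
  ¬a: Gödel ¬ of 0.2 = 0 (operand ≠ 0)
  ¬b: Gödel ¬ of 0.5 = 0 (operand ≠ 0)
  (¬a ∧ ¬b) = min(0, 0) = 0
  ¬(¬a ∧ ¬b): Gödel ¬ of 0 = 1 (operand is 0)
  (a ⊃ ¬(¬a ∧ ¬b)): 0.2 ≤ 1, so result = 1
  ¬a: Gödel ¬ of 0.2 = 0 (operand ≠ 0)
  (¬a ∧ b) = min(0, 0.5) = 0
  (a ⊃ a): 0.2 ≤ 0.2, so result = 1
  ((¬a ∧ b) ⊃ (a ⊃ a)): 0 ≤ 1, so result = 1
  ¬a: Gödel ¬ of 0.2 = 0 (operand ≠ 0)
  (((¬a ∧ b) ⊃ (a ⊃ a)) ⊃ ¬a): 1 > 0, so result = 0
  ((a ⊃ ¬(¬a ∧ ¬b)) ⊃ (((¬a ∧ b) ⊃ (a ⊃ a)) ⊃ ¬a)): 1 > 0, so result = 0
  ¬((a ⊃ ¬(¬a ∧ ¬b)) ⊃ (((¬a ∧ b) ⊃ (a ⊃ a)) ⊃ ¬a)): Gödel ¬ of 0 = 1 (operand is 0)
  Gödel value = 1
Łukasiewicz evaluation:
  ¬a: Łukasiewicz ¬ gives 1 − 0.2 = 0.8
  ¬b: Łukasiewicz ¬ gives 1 − 0.5 = 0.5
  (¬a ∧ ¬b) = min(0.8, 0.5) = 0.5
  ¬(¬a ∧ ¬b): Łukasiewicz ¬ gives 1 − 0.5 = 0.5
  (a ⊃ ¬(¬a ∧ ¬b)): min(1, 1 − 0.2 + 0.5) = 1
  ¬a: Łukasiewicz ¬ gives 1 − 0.2 = 0.8
  (¬a ∧ b) = min(0.8, 0.5) = 0.5
  (a ⊃ a): min(1, 1 − 0.2 + 0.2) = 1
  ((¬a ∧ b) ⊃ (a ⊃ a)): min(1, 1 − 0.5 + 1) = 1
  ¬a: Łukasiewicz ¬ gives 1 − 0.2 = 0.8
  (((¬a ∧ b) ⊃ (a ⊃ a)) ⊃ ¬a): min(1, 1 − 1 + 0.8) = 0.8
  ((a ⊃ ¬(¬a ∧ ¬b)) ⊃ (((¬a ∧ b) ⊃ (a ⊃ a)) ⊃ ¬a)): min(1, 1 − 1 + 0.8) = 0.8
  ¬((a ⊃ ¬(¬a ∧ ¬b)) ⊃ (((¬a ∧ b) ⊃ (a ⊃ a)) ⊃ ¬a)): Łukasiewicz ¬ gives 1 − 0.8 = 0.2
  Łukasiewicz value = 0.2
Difference: 1 − 0.2 = 0.80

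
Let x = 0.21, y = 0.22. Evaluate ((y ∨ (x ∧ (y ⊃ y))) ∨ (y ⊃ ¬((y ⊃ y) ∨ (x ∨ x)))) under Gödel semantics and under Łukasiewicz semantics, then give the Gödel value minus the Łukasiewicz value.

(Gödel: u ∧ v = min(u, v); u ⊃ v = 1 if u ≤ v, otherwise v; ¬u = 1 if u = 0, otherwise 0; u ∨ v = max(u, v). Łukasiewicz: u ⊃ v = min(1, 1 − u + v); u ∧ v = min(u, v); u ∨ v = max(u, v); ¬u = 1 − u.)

-0.56

Gödel evaluation:
  (y ⊃ y): 0.22 ≤ 0.22, so result = 1
  (x ∧ (y ⊃ y)) = min(0.21, 1) = 0.21
  (y ∨ (x ∧ (y ⊃ y))) = max(0.22, 0.21) = 0.22
  (y ⊃ y): 0.22 ≤ 0.22, so result = 1
  (x ∨ x) = max(0.21, 0.21) = 0.21
  ((y ⊃ y) ∨ (x ∨ x)) = max(1, 0.21) = 1
  ¬((y ⊃ y) ∨ (x ∨ x)): Gödel ¬ of 1 = 0 (operand ≠ 0)
  (y ⊃ ¬((y ⊃ y) ∨ (x ∨ x))): 0.22 > 0, so result = 0
  ((y ∨ (x ∧ (y ⊃ y))) ∨ (y ⊃ ¬((y ⊃ y) ∨ (x ∨ x)))) = max(0.22, 0) = 0.22
  Gödel value = 0.22
Łukasiewicz evaluation:
  (y ⊃ y): min(1, 1 − 0.22 + 0.22) = 1
  (x ∧ (y ⊃ y)) = min(0.21, 1) = 0.21
  (y ∨ (x ∧ (y ⊃ y))) = max(0.22, 0.21) = 0.22
  (y ⊃ y): min(1, 1 − 0.22 + 0.22) = 1
  (x ∨ x) = max(0.21, 0.21) = 0.21
  ((y ⊃ y) ∨ (x ∨ x)) = max(1, 0.21) = 1
  ¬((y ⊃ y) ∨ (x ∨ x)): Łukasiewicz ¬ gives 1 − 1 = 0
  (y ⊃ ¬((y ⊃ y) ∨ (x ∨ x))): min(1, 1 − 0.22 + 0) = 0.78
  ((y ∨ (x ∧ (y ⊃ y))) ∨ (y ⊃ ¬((y ⊃ y) ∨ (x ∨ x)))) = max(0.22, 0.78) = 0.78
  Łukasiewicz value = 0.78
Difference: 0.22 − 0.78 = -0.56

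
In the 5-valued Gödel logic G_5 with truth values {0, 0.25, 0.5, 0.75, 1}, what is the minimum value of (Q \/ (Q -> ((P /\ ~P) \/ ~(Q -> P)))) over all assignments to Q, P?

0.25

The minimum is attained at Q = 0.25, P = 0.25:
  ~P: Gödel ¬ of 0.25 = 0 (operand ≠ 0)
  (P /\ ~P) = min(0.25, 0) = 0
  (Q -> P): 0.25 ≤ 0.25, so result = 1
  ~(Q -> P): Gödel ¬ of 1 = 0 (operand ≠ 0)
  ((P /\ ~P) \/ ~(Q -> P)) = max(0, 0) = 0
  (Q -> ((P /\ ~P) \/ ~(Q -> P))): 0.25 > 0, so result = 0
  (Q \/ (Q -> ((P /\ ~P) \/ ~(Q -> P)))) = max(0.25, 0) = 0.25
Checking all 25 assignments confirms none give a value below 0.25.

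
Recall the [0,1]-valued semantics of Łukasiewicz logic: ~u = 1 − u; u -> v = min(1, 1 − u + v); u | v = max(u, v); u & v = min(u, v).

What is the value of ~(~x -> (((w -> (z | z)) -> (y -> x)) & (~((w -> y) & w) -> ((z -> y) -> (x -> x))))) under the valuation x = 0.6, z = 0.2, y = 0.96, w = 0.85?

~x: Łukasiewicz ¬ gives 1 − 0.6 = 0.4
(z | z) = max(0.2, 0.2) = 0.2
(w -> (z | z)): min(1, 1 − 0.85 + 0.2) = 0.35
(y -> x): min(1, 1 − 0.96 + 0.6) = 0.64
((w -> (z | z)) -> (y -> x)): min(1, 1 − 0.35 + 0.64) = 1
(w -> y): min(1, 1 − 0.85 + 0.96) = 1
((w -> y) & w) = min(1, 0.85) = 0.85
~((w -> y) & w): Łukasiewicz ¬ gives 1 − 0.85 = 0.15
(z -> y): min(1, 1 − 0.2 + 0.96) = 1
(x -> x): min(1, 1 − 0.6 + 0.6) = 1
((z -> y) -> (x -> x)): min(1, 1 − 1 + 1) = 1
(~((w -> y) & w) -> ((z -> y) -> (x -> x))): min(1, 1 − 0.15 + 1) = 1
(((w -> (z | z)) -> (y -> x)) & (~((w -> y) & w) -> ((z -> y) -> (x -> x)))) = min(1, 1) = 1
(~x -> (((w -> (z | z)) -> (y -> x)) & (~((w -> y) & w) -> ((z -> y) -> (x -> x))))): min(1, 1 − 0.4 + 1) = 1
~(~x -> (((w -> (z | z)) -> (y -> x)) & (~((w -> y) & w) -> ((z -> y) -> (x -> x))))): Łukasiewicz ¬ gives 1 − 1 = 0

0.00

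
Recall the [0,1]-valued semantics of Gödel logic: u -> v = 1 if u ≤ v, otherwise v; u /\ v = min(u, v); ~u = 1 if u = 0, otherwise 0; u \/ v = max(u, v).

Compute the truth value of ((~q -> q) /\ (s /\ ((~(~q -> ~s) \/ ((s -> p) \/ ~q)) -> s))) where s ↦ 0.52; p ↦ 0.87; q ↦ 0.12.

0.52

~q: Gödel ¬ of 0.12 = 0 (operand ≠ 0)
(~q -> q): 0 ≤ 0.12, so result = 1
~q: Gödel ¬ of 0.12 = 0 (operand ≠ 0)
~s: Gödel ¬ of 0.52 = 0 (operand ≠ 0)
(~q -> ~s): 0 ≤ 0, so result = 1
~(~q -> ~s): Gödel ¬ of 1 = 0 (operand ≠ 0)
(s -> p): 0.52 ≤ 0.87, so result = 1
~q: Gödel ¬ of 0.12 = 0 (operand ≠ 0)
((s -> p) \/ ~q) = max(1, 0) = 1
(~(~q -> ~s) \/ ((s -> p) \/ ~q)) = max(0, 1) = 1
((~(~q -> ~s) \/ ((s -> p) \/ ~q)) -> s): 1 > 0.52, so result = 0.52
(s /\ ((~(~q -> ~s) \/ ((s -> p) \/ ~q)) -> s)) = min(0.52, 0.52) = 0.52
((~q -> q) /\ (s /\ ((~(~q -> ~s) \/ ((s -> p) \/ ~q)) -> s))) = min(1, 0.52) = 0.52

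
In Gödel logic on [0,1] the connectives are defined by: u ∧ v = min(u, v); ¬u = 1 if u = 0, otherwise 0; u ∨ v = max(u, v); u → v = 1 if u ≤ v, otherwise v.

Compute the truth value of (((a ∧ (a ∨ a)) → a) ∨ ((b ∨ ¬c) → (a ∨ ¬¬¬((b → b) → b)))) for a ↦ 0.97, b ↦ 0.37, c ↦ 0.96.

(a ∨ a) = max(0.97, 0.97) = 0.97
(a ∧ (a ∨ a)) = min(0.97, 0.97) = 0.97
((a ∧ (a ∨ a)) → a): 0.97 ≤ 0.97, so result = 1
¬c: Gödel ¬ of 0.96 = 0 (operand ≠ 0)
(b ∨ ¬c) = max(0.37, 0) = 0.37
(b → b): 0.37 ≤ 0.37, so result = 1
((b → b) → b): 1 > 0.37, so result = 0.37
¬((b → b) → b): Gödel ¬ of 0.37 = 0 (operand ≠ 0)
¬¬((b → b) → b): Gödel ¬ of 0 = 1 (operand is 0)
¬¬¬((b → b) → b): Gödel ¬ of 1 = 0 (operand ≠ 0)
(a ∨ ¬¬¬((b → b) → b)) = max(0.97, 0) = 0.97
((b ∨ ¬c) → (a ∨ ¬¬¬((b → b) → b))): 0.37 ≤ 0.97, so result = 1
(((a ∧ (a ∨ a)) → a) ∨ ((b ∨ ¬c) → (a ∨ ¬¬¬((b → b) → b)))) = max(1, 1) = 1

1.00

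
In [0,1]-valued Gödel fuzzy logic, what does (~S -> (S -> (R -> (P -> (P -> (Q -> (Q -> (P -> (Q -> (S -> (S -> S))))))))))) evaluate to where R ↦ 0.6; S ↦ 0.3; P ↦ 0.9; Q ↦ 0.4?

1.00

~S: Gödel ¬ of 0.3 = 0 (operand ≠ 0)
(S -> S): 0.3 ≤ 0.3, so result = 1
(S -> (S -> S)): 0.3 ≤ 1, so result = 1
(Q -> (S -> (S -> S))): 0.4 ≤ 1, so result = 1
(P -> (Q -> (S -> (S -> S)))): 0.9 ≤ 1, so result = 1
(Q -> (P -> (Q -> (S -> (S -> S))))): 0.4 ≤ 1, so result = 1
(Q -> (Q -> (P -> (Q -> (S -> (S -> S)))))): 0.4 ≤ 1, so result = 1
(P -> (Q -> (Q -> (P -> (Q -> (S -> (S -> S))))))): 0.9 ≤ 1, so result = 1
(P -> (P -> (Q -> (Q -> (P -> (Q -> (S -> (S -> S)))))))): 0.9 ≤ 1, so result = 1
(R -> (P -> (P -> (Q -> (Q -> (P -> (Q -> (S -> (S -> S))))))))): 0.6 ≤ 1, so result = 1
(S -> (R -> (P -> (P -> (Q -> (Q -> (P -> (Q -> (S -> (S -> S)))))))))): 0.3 ≤ 1, so result = 1
(~S -> (S -> (R -> (P -> (P -> (Q -> (Q -> (P -> (Q -> (S -> (S -> S))))))))))): 0 ≤ 1, so result = 1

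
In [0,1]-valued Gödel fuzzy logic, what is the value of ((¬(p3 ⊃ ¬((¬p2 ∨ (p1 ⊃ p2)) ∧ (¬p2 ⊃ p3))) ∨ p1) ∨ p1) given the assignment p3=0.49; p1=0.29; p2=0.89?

¬p2: Gödel ¬ of 0.89 = 0 (operand ≠ 0)
(p1 ⊃ p2): 0.29 ≤ 0.89, so result = 1
(¬p2 ∨ (p1 ⊃ p2)) = max(0, 1) = 1
¬p2: Gödel ¬ of 0.89 = 0 (operand ≠ 0)
(¬p2 ⊃ p3): 0 ≤ 0.49, so result = 1
((¬p2 ∨ (p1 ⊃ p2)) ∧ (¬p2 ⊃ p3)) = min(1, 1) = 1
¬((¬p2 ∨ (p1 ⊃ p2)) ∧ (¬p2 ⊃ p3)): Gödel ¬ of 1 = 0 (operand ≠ 0)
(p3 ⊃ ¬((¬p2 ∨ (p1 ⊃ p2)) ∧ (¬p2 ⊃ p3))): 0.49 > 0, so result = 0
¬(p3 ⊃ ¬((¬p2 ∨ (p1 ⊃ p2)) ∧ (¬p2 ⊃ p3))): Gödel ¬ of 0 = 1 (operand is 0)
(¬(p3 ⊃ ¬((¬p2 ∨ (p1 ⊃ p2)) ∧ (¬p2 ⊃ p3))) ∨ p1) = max(1, 0.29) = 1
((¬(p3 ⊃ ¬((¬p2 ∨ (p1 ⊃ p2)) ∧ (¬p2 ⊃ p3))) ∨ p1) ∨ p1) = max(1, 0.29) = 1

1.00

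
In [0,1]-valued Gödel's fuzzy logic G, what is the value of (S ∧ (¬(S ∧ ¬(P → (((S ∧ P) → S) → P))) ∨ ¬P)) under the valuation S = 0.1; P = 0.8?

(S ∧ P) = min(0.1, 0.8) = 0.1
((S ∧ P) → S): 0.1 ≤ 0.1, so result = 1
(((S ∧ P) → S) → P): 1 > 0.8, so result = 0.8
(P → (((S ∧ P) → S) → P)): 0.8 ≤ 0.8, so result = 1
¬(P → (((S ∧ P) → S) → P)): Gödel ¬ of 1 = 0 (operand ≠ 0)
(S ∧ ¬(P → (((S ∧ P) → S) → P))) = min(0.1, 0) = 0
¬(S ∧ ¬(P → (((S ∧ P) → S) → P))): Gödel ¬ of 0 = 1 (operand is 0)
¬P: Gödel ¬ of 0.8 = 0 (operand ≠ 0)
(¬(S ∧ ¬(P → (((S ∧ P) → S) → P))) ∨ ¬P) = max(1, 0) = 1
(S ∧ (¬(S ∧ ¬(P → (((S ∧ P) → S) → P))) ∨ ¬P)) = min(0.1, 1) = 0.1

0.10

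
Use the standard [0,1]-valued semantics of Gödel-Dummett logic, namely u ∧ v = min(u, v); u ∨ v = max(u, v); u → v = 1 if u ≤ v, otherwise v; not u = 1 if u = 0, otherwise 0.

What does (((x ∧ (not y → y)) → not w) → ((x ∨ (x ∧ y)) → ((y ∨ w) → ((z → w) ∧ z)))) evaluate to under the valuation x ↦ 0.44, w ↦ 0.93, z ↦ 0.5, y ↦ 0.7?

not y: Gödel ¬ of 0.7 = 0 (operand ≠ 0)
(not y → y): 0 ≤ 0.7, so result = 1
(x ∧ (not y → y)) = min(0.44, 1) = 0.44
not w: Gödel ¬ of 0.93 = 0 (operand ≠ 0)
((x ∧ (not y → y)) → not w): 0.44 > 0, so result = 0
(x ∧ y) = min(0.44, 0.7) = 0.44
(x ∨ (x ∧ y)) = max(0.44, 0.44) = 0.44
(y ∨ w) = max(0.7, 0.93) = 0.93
(z → w): 0.5 ≤ 0.93, so result = 1
((z → w) ∧ z) = min(1, 0.5) = 0.5
((y ∨ w) → ((z → w) ∧ z)): 0.93 > 0.5, so result = 0.5
((x ∨ (x ∧ y)) → ((y ∨ w) → ((z → w) ∧ z))): 0.44 ≤ 0.5, so result = 1
(((x ∧ (not y → y)) → not w) → ((x ∨ (x ∧ y)) → ((y ∨ w) → ((z → w) ∧ z)))): 0 ≤ 1, so result = 1

1.00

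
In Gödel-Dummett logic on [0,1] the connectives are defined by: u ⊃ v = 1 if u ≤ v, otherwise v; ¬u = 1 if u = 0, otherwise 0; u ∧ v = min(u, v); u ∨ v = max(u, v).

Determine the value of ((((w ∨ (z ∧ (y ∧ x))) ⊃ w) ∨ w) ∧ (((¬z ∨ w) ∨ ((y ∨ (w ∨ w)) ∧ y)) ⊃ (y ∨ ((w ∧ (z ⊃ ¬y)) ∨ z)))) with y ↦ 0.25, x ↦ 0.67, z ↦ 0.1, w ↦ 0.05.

0.05

(y ∧ x) = min(0.25, 0.67) = 0.25
(z ∧ (y ∧ x)) = min(0.1, 0.25) = 0.1
(w ∨ (z ∧ (y ∧ x))) = max(0.05, 0.1) = 0.1
((w ∨ (z ∧ (y ∧ x))) ⊃ w): 0.1 > 0.05, so result = 0.05
(((w ∨ (z ∧ (y ∧ x))) ⊃ w) ∨ w) = max(0.05, 0.05) = 0.05
¬z: Gödel ¬ of 0.1 = 0 (operand ≠ 0)
(¬z ∨ w) = max(0, 0.05) = 0.05
(w ∨ w) = max(0.05, 0.05) = 0.05
(y ∨ (w ∨ w)) = max(0.25, 0.05) = 0.25
((y ∨ (w ∨ w)) ∧ y) = min(0.25, 0.25) = 0.25
((¬z ∨ w) ∨ ((y ∨ (w ∨ w)) ∧ y)) = max(0.05, 0.25) = 0.25
¬y: Gödel ¬ of 0.25 = 0 (operand ≠ 0)
(z ⊃ ¬y): 0.1 > 0, so result = 0
(w ∧ (z ⊃ ¬y)) = min(0.05, 0) = 0
((w ∧ (z ⊃ ¬y)) ∨ z) = max(0, 0.1) = 0.1
(y ∨ ((w ∧ (z ⊃ ¬y)) ∨ z)) = max(0.25, 0.1) = 0.25
(((¬z ∨ w) ∨ ((y ∨ (w ∨ w)) ∧ y)) ⊃ (y ∨ ((w ∧ (z ⊃ ¬y)) ∨ z))): 0.25 ≤ 0.25, so result = 1
((((w ∨ (z ∧ (y ∧ x))) ⊃ w) ∨ w) ∧ (((¬z ∨ w) ∨ ((y ∨ (w ∨ w)) ∧ y)) ⊃ (y ∨ ((w ∧ (z ⊃ ¬y)) ∨ z)))) = min(0.05, 1) = 0.05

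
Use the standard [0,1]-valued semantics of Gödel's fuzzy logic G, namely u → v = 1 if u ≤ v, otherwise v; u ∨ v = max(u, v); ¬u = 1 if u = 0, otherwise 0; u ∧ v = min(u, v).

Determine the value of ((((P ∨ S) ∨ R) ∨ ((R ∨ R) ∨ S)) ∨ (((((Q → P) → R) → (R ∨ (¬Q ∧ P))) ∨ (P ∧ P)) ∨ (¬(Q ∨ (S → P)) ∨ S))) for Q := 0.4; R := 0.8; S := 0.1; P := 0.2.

0.80

(P ∨ S) = max(0.2, 0.1) = 0.2
((P ∨ S) ∨ R) = max(0.2, 0.8) = 0.8
(R ∨ R) = max(0.8, 0.8) = 0.8
((R ∨ R) ∨ S) = max(0.8, 0.1) = 0.8
(((P ∨ S) ∨ R) ∨ ((R ∨ R) ∨ S)) = max(0.8, 0.8) = 0.8
(Q → P): 0.4 > 0.2, so result = 0.2
((Q → P) → R): 0.2 ≤ 0.8, so result = 1
¬Q: Gödel ¬ of 0.4 = 0 (operand ≠ 0)
(¬Q ∧ P) = min(0, 0.2) = 0
(R ∨ (¬Q ∧ P)) = max(0.8, 0) = 0.8
(((Q → P) → R) → (R ∨ (¬Q ∧ P))): 1 > 0.8, so result = 0.8
(P ∧ P) = min(0.2, 0.2) = 0.2
((((Q → P) → R) → (R ∨ (¬Q ∧ P))) ∨ (P ∧ P)) = max(0.8, 0.2) = 0.8
(S → P): 0.1 ≤ 0.2, so result = 1
(Q ∨ (S → P)) = max(0.4, 1) = 1
¬(Q ∨ (S → P)): Gödel ¬ of 1 = 0 (operand ≠ 0)
(¬(Q ∨ (S → P)) ∨ S) = max(0, 0.1) = 0.1
(((((Q → P) → R) → (R ∨ (¬Q ∧ P))) ∨ (P ∧ P)) ∨ (¬(Q ∨ (S → P)) ∨ S)) = max(0.8, 0.1) = 0.8
((((P ∨ S) ∨ R) ∨ ((R ∨ R) ∨ S)) ∨ (((((Q → P) → R) → (R ∨ (¬Q ∧ P))) ∨ (P ∧ P)) ∨ (¬(Q ∨ (S → P)) ∨ S))) = max(0.8, 0.8) = 0.8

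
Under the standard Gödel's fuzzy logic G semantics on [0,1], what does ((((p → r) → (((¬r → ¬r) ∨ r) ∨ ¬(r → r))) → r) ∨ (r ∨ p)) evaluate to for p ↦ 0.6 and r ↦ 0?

(p → r): 0.6 > 0, so result = 0
¬r: Gödel ¬ of 0 = 1 (operand is 0)
¬r: Gödel ¬ of 0 = 1 (operand is 0)
(¬r → ¬r): 1 ≤ 1, so result = 1
((¬r → ¬r) ∨ r) = max(1, 0) = 1
(r → r): 0 ≤ 0, so result = 1
¬(r → r): Gödel ¬ of 1 = 0 (operand ≠ 0)
(((¬r → ¬r) ∨ r) ∨ ¬(r → r)) = max(1, 0) = 1
((p → r) → (((¬r → ¬r) ∨ r) ∨ ¬(r → r))): 0 ≤ 1, so result = 1
(((p → r) → (((¬r → ¬r) ∨ r) ∨ ¬(r → r))) → r): 1 > 0, so result = 0
(r ∨ p) = max(0, 0.6) = 0.6
((((p → r) → (((¬r → ¬r) ∨ r) ∨ ¬(r → r))) → r) ∨ (r ∨ p)) = max(0, 0.6) = 0.6

0.60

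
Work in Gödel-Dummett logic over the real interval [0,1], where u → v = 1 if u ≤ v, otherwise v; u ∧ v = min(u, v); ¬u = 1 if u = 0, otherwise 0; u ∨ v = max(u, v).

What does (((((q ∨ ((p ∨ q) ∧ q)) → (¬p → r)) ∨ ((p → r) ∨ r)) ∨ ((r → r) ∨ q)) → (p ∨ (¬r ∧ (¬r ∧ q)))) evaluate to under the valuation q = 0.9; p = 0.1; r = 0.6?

(p ∨ q) = max(0.1, 0.9) = 0.9
((p ∨ q) ∧ q) = min(0.9, 0.9) = 0.9
(q ∨ ((p ∨ q) ∧ q)) = max(0.9, 0.9) = 0.9
¬p: Gödel ¬ of 0.1 = 0 (operand ≠ 0)
(¬p → r): 0 ≤ 0.6, so result = 1
((q ∨ ((p ∨ q) ∧ q)) → (¬p → r)): 0.9 ≤ 1, so result = 1
(p → r): 0.1 ≤ 0.6, so result = 1
((p → r) ∨ r) = max(1, 0.6) = 1
(((q ∨ ((p ∨ q) ∧ q)) → (¬p → r)) ∨ ((p → r) ∨ r)) = max(1, 1) = 1
(r → r): 0.6 ≤ 0.6, so result = 1
((r → r) ∨ q) = max(1, 0.9) = 1
((((q ∨ ((p ∨ q) ∧ q)) → (¬p → r)) ∨ ((p → r) ∨ r)) ∨ ((r → r) ∨ q)) = max(1, 1) = 1
¬r: Gödel ¬ of 0.6 = 0 (operand ≠ 0)
¬r: Gödel ¬ of 0.6 = 0 (operand ≠ 0)
(¬r ∧ q) = min(0, 0.9) = 0
(¬r ∧ (¬r ∧ q)) = min(0, 0) = 0
(p ∨ (¬r ∧ (¬r ∧ q))) = max(0.1, 0) = 0.1
(((((q ∨ ((p ∨ q) ∧ q)) → (¬p → r)) ∨ ((p → r) ∨ r)) ∨ ((r → r) ∨ q)) → (p ∨ (¬r ∧ (¬r ∧ q)))): 1 > 0.1, so result = 0.1

0.10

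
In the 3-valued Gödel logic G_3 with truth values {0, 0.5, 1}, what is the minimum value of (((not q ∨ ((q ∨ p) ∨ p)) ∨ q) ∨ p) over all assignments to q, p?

0.50

The minimum is attained at q = 0.5, p = 0:
  not q: Gödel ¬ of 0.5 = 0 (operand ≠ 0)
  (q ∨ p) = max(0.5, 0) = 0.5
  ((q ∨ p) ∨ p) = max(0.5, 0) = 0.5
  (not q ∨ ((q ∨ p) ∨ p)) = max(0, 0.5) = 0.5
  ((not q ∨ ((q ∨ p) ∨ p)) ∨ q) = max(0.5, 0.5) = 0.5
  (((not q ∨ ((q ∨ p) ∨ p)) ∨ q) ∨ p) = max(0.5, 0) = 0.5
Checking all 9 assignments confirms none give a value below 0.50.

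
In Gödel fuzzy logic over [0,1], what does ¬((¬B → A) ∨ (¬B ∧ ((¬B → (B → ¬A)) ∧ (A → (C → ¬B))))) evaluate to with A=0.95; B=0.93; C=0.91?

0.00

¬B: Gödel ¬ of 0.93 = 0 (operand ≠ 0)
(¬B → A): 0 ≤ 0.95, so result = 1
¬B: Gödel ¬ of 0.93 = 0 (operand ≠ 0)
¬B: Gödel ¬ of 0.93 = 0 (operand ≠ 0)
¬A: Gödel ¬ of 0.95 = 0 (operand ≠ 0)
(B → ¬A): 0.93 > 0, so result = 0
(¬B → (B → ¬A)): 0 ≤ 0, so result = 1
¬B: Gödel ¬ of 0.93 = 0 (operand ≠ 0)
(C → ¬B): 0.91 > 0, so result = 0
(A → (C → ¬B)): 0.95 > 0, so result = 0
((¬B → (B → ¬A)) ∧ (A → (C → ¬B))) = min(1, 0) = 0
(¬B ∧ ((¬B → (B → ¬A)) ∧ (A → (C → ¬B)))) = min(0, 0) = 0
((¬B → A) ∨ (¬B ∧ ((¬B → (B → ¬A)) ∧ (A → (C → ¬B))))) = max(1, 0) = 1
¬((¬B → A) ∨ (¬B ∧ ((¬B → (B → ¬A)) ∧ (A → (C → ¬B))))): Gödel ¬ of 1 = 0 (operand ≠ 0)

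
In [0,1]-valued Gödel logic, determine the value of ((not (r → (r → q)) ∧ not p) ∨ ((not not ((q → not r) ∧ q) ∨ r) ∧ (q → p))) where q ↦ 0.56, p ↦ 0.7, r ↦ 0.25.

(r → q): 0.25 ≤ 0.56, so result = 1
(r → (r → q)): 0.25 ≤ 1, so result = 1
not (r → (r → q)): Gödel ¬ of 1 = 0 (operand ≠ 0)
not p: Gödel ¬ of 0.7 = 0 (operand ≠ 0)
(not (r → (r → q)) ∧ not p) = min(0, 0) = 0
not r: Gödel ¬ of 0.25 = 0 (operand ≠ 0)
(q → not r): 0.56 > 0, so result = 0
((q → not r) ∧ q) = min(0, 0.56) = 0
not ((q → not r) ∧ q): Gödel ¬ of 0 = 1 (operand is 0)
not not ((q → not r) ∧ q): Gödel ¬ of 1 = 0 (operand ≠ 0)
(not not ((q → not r) ∧ q) ∨ r) = max(0, 0.25) = 0.25
(q → p): 0.56 ≤ 0.7, so result = 1
((not not ((q → not r) ∧ q) ∨ r) ∧ (q → p)) = min(0.25, 1) = 0.25
((not (r → (r → q)) ∧ not p) ∨ ((not not ((q → not r) ∧ q) ∨ r) ∧ (q → p))) = max(0, 0.25) = 0.25

0.25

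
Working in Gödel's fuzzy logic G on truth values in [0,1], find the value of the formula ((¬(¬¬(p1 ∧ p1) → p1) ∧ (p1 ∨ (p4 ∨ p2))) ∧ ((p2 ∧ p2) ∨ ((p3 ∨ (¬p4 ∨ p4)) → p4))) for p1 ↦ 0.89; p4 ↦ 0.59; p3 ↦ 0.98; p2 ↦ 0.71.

(p1 ∧ p1) = min(0.89, 0.89) = 0.89
¬(p1 ∧ p1): Gödel ¬ of 0.89 = 0 (operand ≠ 0)
¬¬(p1 ∧ p1): Gödel ¬ of 0 = 1 (operand is 0)
(¬¬(p1 ∧ p1) → p1): 1 > 0.89, so result = 0.89
¬(¬¬(p1 ∧ p1) → p1): Gödel ¬ of 0.89 = 0 (operand ≠ 0)
(p4 ∨ p2) = max(0.59, 0.71) = 0.71
(p1 ∨ (p4 ∨ p2)) = max(0.89, 0.71) = 0.89
(¬(¬¬(p1 ∧ p1) → p1) ∧ (p1 ∨ (p4 ∨ p2))) = min(0, 0.89) = 0
(p2 ∧ p2) = min(0.71, 0.71) = 0.71
¬p4: Gödel ¬ of 0.59 = 0 (operand ≠ 0)
(¬p4 ∨ p4) = max(0, 0.59) = 0.59
(p3 ∨ (¬p4 ∨ p4)) = max(0.98, 0.59) = 0.98
((p3 ∨ (¬p4 ∨ p4)) → p4): 0.98 > 0.59, so result = 0.59
((p2 ∧ p2) ∨ ((p3 ∨ (¬p4 ∨ p4)) → p4)) = max(0.71, 0.59) = 0.71
((¬(¬¬(p1 ∧ p1) → p1) ∧ (p1 ∨ (p4 ∨ p2))) ∧ ((p2 ∧ p2) ∨ ((p3 ∨ (¬p4 ∨ p4)) → p4))) = min(0, 0.71) = 0

0.00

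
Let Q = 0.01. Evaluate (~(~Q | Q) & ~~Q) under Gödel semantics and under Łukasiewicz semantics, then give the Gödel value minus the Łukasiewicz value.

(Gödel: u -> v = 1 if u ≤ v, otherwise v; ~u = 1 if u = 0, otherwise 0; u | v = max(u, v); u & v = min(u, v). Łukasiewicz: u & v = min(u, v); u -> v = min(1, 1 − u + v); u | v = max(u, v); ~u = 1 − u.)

Gödel evaluation:
  ~Q: Gödel ¬ of 0.01 = 0 (operand ≠ 0)
  (~Q | Q) = max(0, 0.01) = 0.01
  ~(~Q | Q): Gödel ¬ of 0.01 = 0 (operand ≠ 0)
  ~Q: Gödel ¬ of 0.01 = 0 (operand ≠ 0)
  ~~Q: Gödel ¬ of 0 = 1 (operand is 0)
  (~(~Q | Q) & ~~Q) = min(0, 1) = 0
  Gödel value = 0
Łukasiewicz evaluation:
  ~Q: Łukasiewicz ¬ gives 1 − 0.01 = 0.99
  (~Q | Q) = max(0.99, 0.01) = 0.99
  ~(~Q | Q): Łukasiewicz ¬ gives 1 − 0.99 = 0.01
  ~Q: Łukasiewicz ¬ gives 1 − 0.01 = 0.99
  ~~Q: Łukasiewicz ¬ gives 1 − 0.99 = 0.01
  (~(~Q | Q) & ~~Q) = min(0.01, 0.01) = 0.01
  Łukasiewicz value = 0.01
Difference: 0 − 0.01 = -0.01

-0.01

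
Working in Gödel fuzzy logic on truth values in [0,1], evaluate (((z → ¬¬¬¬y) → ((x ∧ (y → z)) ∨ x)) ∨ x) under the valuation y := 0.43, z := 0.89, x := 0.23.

0.23

¬y: Gödel ¬ of 0.43 = 0 (operand ≠ 0)
¬¬y: Gödel ¬ of 0 = 1 (operand is 0)
¬¬¬y: Gödel ¬ of 1 = 0 (operand ≠ 0)
¬¬¬¬y: Gödel ¬ of 0 = 1 (operand is 0)
(z → ¬¬¬¬y): 0.89 ≤ 1, so result = 1
(y → z): 0.43 ≤ 0.89, so result = 1
(x ∧ (y → z)) = min(0.23, 1) = 0.23
((x ∧ (y → z)) ∨ x) = max(0.23, 0.23) = 0.23
((z → ¬¬¬¬y) → ((x ∧ (y → z)) ∨ x)): 1 > 0.23, so result = 0.23
(((z → ¬¬¬¬y) → ((x ∧ (y → z)) ∨ x)) ∨ x) = max(0.23, 0.23) = 0.23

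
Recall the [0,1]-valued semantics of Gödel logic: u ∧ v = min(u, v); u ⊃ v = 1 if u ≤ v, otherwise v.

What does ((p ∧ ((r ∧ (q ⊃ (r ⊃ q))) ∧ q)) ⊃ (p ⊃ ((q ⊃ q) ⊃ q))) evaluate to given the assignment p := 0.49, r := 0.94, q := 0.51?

(r ⊃ q): 0.94 > 0.51, so result = 0.51
(q ⊃ (r ⊃ q)): 0.51 ≤ 0.51, so result = 1
(r ∧ (q ⊃ (r ⊃ q))) = min(0.94, 1) = 0.94
((r ∧ (q ⊃ (r ⊃ q))) ∧ q) = min(0.94, 0.51) = 0.51
(p ∧ ((r ∧ (q ⊃ (r ⊃ q))) ∧ q)) = min(0.49, 0.51) = 0.49
(q ⊃ q): 0.51 ≤ 0.51, so result = 1
((q ⊃ q) ⊃ q): 1 > 0.51, so result = 0.51
(p ⊃ ((q ⊃ q) ⊃ q)): 0.49 ≤ 0.51, so result = 1
((p ∧ ((r ∧ (q ⊃ (r ⊃ q))) ∧ q)) ⊃ (p ⊃ ((q ⊃ q) ⊃ q))): 0.49 ≤ 1, so result = 1

1.00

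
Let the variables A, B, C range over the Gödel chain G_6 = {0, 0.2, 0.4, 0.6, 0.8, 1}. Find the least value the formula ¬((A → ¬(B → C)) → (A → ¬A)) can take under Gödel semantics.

0.00

The minimum is attained at A = 0, B = 0, C = 0:
  (B → C): 0 ≤ 0, so result = 1
  ¬(B → C): Gödel ¬ of 1 = 0 (operand ≠ 0)
  (A → ¬(B → C)): 0 ≤ 0, so result = 1
  ¬A: Gödel ¬ of 0 = 1 (operand is 0)
  (A → ¬A): 0 ≤ 1, so result = 1
  ((A → ¬(B → C)) → (A → ¬A)): 1 ≤ 1, so result = 1
  ¬((A → ¬(B → C)) → (A → ¬A)): Gödel ¬ of 1 = 0 (operand ≠ 0)
Checking all 216 assignments confirms none give a value below 0.00.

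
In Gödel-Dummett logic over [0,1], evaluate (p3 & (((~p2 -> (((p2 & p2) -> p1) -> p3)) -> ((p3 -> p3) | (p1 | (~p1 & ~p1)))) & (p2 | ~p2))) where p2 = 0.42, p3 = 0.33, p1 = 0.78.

0.33

~p2: Gödel ¬ of 0.42 = 0 (operand ≠ 0)
(p2 & p2) = min(0.42, 0.42) = 0.42
((p2 & p2) -> p1): 0.42 ≤ 0.78, so result = 1
(((p2 & p2) -> p1) -> p3): 1 > 0.33, so result = 0.33
(~p2 -> (((p2 & p2) -> p1) -> p3)): 0 ≤ 0.33, so result = 1
(p3 -> p3): 0.33 ≤ 0.33, so result = 1
~p1: Gödel ¬ of 0.78 = 0 (operand ≠ 0)
~p1: Gödel ¬ of 0.78 = 0 (operand ≠ 0)
(~p1 & ~p1) = min(0, 0) = 0
(p1 | (~p1 & ~p1)) = max(0.78, 0) = 0.78
((p3 -> p3) | (p1 | (~p1 & ~p1))) = max(1, 0.78) = 1
((~p2 -> (((p2 & p2) -> p1) -> p3)) -> ((p3 -> p3) | (p1 | (~p1 & ~p1)))): 1 ≤ 1, so result = 1
~p2: Gödel ¬ of 0.42 = 0 (operand ≠ 0)
(p2 | ~p2) = max(0.42, 0) = 0.42
(((~p2 -> (((p2 & p2) -> p1) -> p3)) -> ((p3 -> p3) | (p1 | (~p1 & ~p1)))) & (p2 | ~p2)) = min(1, 0.42) = 0.42
(p3 & (((~p2 -> (((p2 & p2) -> p1) -> p3)) -> ((p3 -> p3) | (p1 | (~p1 & ~p1)))) & (p2 | ~p2))) = min(0.33, 0.42) = 0.33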